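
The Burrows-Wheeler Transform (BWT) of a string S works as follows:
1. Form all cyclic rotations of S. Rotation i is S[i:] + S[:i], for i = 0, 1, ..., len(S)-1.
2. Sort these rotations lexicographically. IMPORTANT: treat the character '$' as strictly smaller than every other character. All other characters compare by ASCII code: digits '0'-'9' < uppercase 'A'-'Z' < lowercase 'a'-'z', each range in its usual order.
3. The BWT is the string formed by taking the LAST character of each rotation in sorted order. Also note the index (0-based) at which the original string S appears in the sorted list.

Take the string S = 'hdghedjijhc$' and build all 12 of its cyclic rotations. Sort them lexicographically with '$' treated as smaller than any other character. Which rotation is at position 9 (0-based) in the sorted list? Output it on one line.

Answer: ijhc$hdghedj

Derivation:
All 12 rotations (rotation i = S[i:]+S[:i]):
  rot[0] = hdghedjijhc$
  rot[1] = dghedjijhc$h
  rot[2] = ghedjijhc$hd
  rot[3] = hedjijhc$hdg
  rot[4] = edjijhc$hdgh
  rot[5] = djijhc$hdghe
  rot[6] = jijhc$hdghed
  rot[7] = ijhc$hdghedj
  rot[8] = jhc$hdghedji
  rot[9] = hc$hdghedjij
  rot[10] = c$hdghedjijh
  rot[11] = $hdghedjijhc
Sorted (with $ < everything):
  sorted[0] = $hdghedjijhc
  sorted[1] = c$hdghedjijh
  sorted[2] = dghedjijhc$h
  sorted[3] = djijhc$hdghe
  sorted[4] = edjijhc$hdgh
  sorted[5] = ghedjijhc$hd
  sorted[6] = hc$hdghedjij
  sorted[7] = hdghedjijhc$
  sorted[8] = hedjijhc$hdg
  sorted[9] = ijhc$hdghedj
  sorted[10] = jhc$hdghedji
  sorted[11] = jijhc$hdghed
sorted[9] = ijhc$hdghedj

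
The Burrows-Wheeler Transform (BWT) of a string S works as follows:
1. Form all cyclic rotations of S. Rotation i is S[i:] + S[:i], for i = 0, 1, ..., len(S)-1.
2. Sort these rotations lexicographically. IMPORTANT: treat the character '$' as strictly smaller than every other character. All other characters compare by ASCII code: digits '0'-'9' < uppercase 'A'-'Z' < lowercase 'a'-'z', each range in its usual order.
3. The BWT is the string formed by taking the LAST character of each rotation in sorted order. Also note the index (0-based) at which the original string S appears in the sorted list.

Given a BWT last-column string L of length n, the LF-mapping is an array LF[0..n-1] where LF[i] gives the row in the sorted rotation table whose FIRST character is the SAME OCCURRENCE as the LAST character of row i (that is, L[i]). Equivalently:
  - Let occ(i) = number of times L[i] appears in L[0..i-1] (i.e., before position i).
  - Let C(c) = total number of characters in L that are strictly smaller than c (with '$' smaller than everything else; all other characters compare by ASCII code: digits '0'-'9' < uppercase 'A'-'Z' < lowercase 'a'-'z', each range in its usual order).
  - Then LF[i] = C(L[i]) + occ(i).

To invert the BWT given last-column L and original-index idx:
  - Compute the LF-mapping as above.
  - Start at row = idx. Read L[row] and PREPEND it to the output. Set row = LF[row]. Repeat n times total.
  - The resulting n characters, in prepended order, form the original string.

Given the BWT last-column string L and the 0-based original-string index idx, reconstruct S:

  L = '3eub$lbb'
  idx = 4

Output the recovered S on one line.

Answer: bubble3$

Derivation:
LF mapping: 1 5 7 2 0 6 3 4
Walk LF starting at row 4, prepending L[row]:
  step 1: row=4, L[4]='$', prepend. Next row=LF[4]=0
  step 2: row=0, L[0]='3', prepend. Next row=LF[0]=1
  step 3: row=1, L[1]='e', prepend. Next row=LF[1]=5
  step 4: row=5, L[5]='l', prepend. Next row=LF[5]=6
  step 5: row=6, L[6]='b', prepend. Next row=LF[6]=3
  step 6: row=3, L[3]='b', prepend. Next row=LF[3]=2
  step 7: row=2, L[2]='u', prepend. Next row=LF[2]=7
  step 8: row=7, L[7]='b', prepend. Next row=LF[7]=4
Reversed output: bubble3$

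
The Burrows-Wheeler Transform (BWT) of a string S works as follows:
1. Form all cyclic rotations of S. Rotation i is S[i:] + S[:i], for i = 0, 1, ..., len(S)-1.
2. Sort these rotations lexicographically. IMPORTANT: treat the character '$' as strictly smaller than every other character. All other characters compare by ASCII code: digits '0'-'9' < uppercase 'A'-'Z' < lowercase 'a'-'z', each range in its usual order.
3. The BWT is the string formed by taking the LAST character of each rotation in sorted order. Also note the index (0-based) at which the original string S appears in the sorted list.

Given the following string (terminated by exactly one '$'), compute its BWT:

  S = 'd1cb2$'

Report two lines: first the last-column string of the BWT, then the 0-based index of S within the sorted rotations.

All 6 rotations (rotation i = S[i:]+S[:i]):
  rot[0] = d1cb2$
  rot[1] = 1cb2$d
  rot[2] = cb2$d1
  rot[3] = b2$d1c
  rot[4] = 2$d1cb
  rot[5] = $d1cb2
Sorted (with $ < everything):
  sorted[0] = $d1cb2  (last char: '2')
  sorted[1] = 1cb2$d  (last char: 'd')
  sorted[2] = 2$d1cb  (last char: 'b')
  sorted[3] = b2$d1c  (last char: 'c')
  sorted[4] = cb2$d1  (last char: '1')
  sorted[5] = d1cb2$  (last char: '$')
Last column: 2dbc1$
Original string S is at sorted index 5

Answer: 2dbc1$
5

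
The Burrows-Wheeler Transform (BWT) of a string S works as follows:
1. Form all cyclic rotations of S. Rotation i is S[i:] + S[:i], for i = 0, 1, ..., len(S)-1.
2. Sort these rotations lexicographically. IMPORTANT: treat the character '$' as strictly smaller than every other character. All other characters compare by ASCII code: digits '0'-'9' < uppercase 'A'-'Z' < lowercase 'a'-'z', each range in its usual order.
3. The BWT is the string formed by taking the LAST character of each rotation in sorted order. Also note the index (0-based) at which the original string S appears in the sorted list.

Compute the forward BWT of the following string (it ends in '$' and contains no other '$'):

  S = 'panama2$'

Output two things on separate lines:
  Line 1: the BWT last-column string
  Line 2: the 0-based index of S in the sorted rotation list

Answer: 2amnpaa$
7

Derivation:
All 8 rotations (rotation i = S[i:]+S[:i]):
  rot[0] = panama2$
  rot[1] = anama2$p
  rot[2] = nama2$pa
  rot[3] = ama2$pan
  rot[4] = ma2$pana
  rot[5] = a2$panam
  rot[6] = 2$panama
  rot[7] = $panama2
Sorted (with $ < everything):
  sorted[0] = $panama2  (last char: '2')
  sorted[1] = 2$panama  (last char: 'a')
  sorted[2] = a2$panam  (last char: 'm')
  sorted[3] = ama2$pan  (last char: 'n')
  sorted[4] = anama2$p  (last char: 'p')
  sorted[5] = ma2$pana  (last char: 'a')
  sorted[6] = nama2$pa  (last char: 'a')
  sorted[7] = panama2$  (last char: '$')
Last column: 2amnpaa$
Original string S is at sorted index 7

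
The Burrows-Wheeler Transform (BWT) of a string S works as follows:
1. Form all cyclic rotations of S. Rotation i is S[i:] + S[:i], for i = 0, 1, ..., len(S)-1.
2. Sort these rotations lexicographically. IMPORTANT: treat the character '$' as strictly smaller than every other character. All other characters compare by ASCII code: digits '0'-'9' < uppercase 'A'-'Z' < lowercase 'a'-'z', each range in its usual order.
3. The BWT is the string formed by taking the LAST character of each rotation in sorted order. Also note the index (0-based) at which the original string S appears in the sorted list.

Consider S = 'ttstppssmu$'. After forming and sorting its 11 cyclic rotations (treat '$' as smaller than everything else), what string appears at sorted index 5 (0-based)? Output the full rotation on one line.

Answer: ssmu$ttstpp

Derivation:
All 11 rotations (rotation i = S[i:]+S[:i]):
  rot[0] = ttstppssmu$
  rot[1] = tstppssmu$t
  rot[2] = stppssmu$tt
  rot[3] = tppssmu$tts
  rot[4] = ppssmu$ttst
  rot[5] = pssmu$ttstp
  rot[6] = ssmu$ttstpp
  rot[7] = smu$ttstpps
  rot[8] = mu$ttstppss
  rot[9] = u$ttstppssm
  rot[10] = $ttstppssmu
Sorted (with $ < everything):
  sorted[0] = $ttstppssmu
  sorted[1] = mu$ttstppss
  sorted[2] = ppssmu$ttst
  sorted[3] = pssmu$ttstp
  sorted[4] = smu$ttstpps
  sorted[5] = ssmu$ttstpp
  sorted[6] = stppssmu$tt
  sorted[7] = tppssmu$tts
  sorted[8] = tstppssmu$t
  sorted[9] = ttstppssmu$
  sorted[10] = u$ttstppssm
sorted[5] = ssmu$ttstpp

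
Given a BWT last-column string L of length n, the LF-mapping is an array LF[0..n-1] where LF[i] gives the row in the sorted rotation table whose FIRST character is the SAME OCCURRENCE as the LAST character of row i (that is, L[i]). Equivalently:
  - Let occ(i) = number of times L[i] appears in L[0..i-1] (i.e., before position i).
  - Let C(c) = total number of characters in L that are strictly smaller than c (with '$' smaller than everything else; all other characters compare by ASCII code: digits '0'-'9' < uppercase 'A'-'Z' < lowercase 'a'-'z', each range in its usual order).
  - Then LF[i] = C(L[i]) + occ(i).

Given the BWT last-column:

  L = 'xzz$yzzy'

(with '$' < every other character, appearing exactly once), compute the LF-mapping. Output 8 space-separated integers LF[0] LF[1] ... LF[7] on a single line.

Char counts: '$':1, 'x':1, 'y':2, 'z':4
C (first-col start): C('$')=0, C('x')=1, C('y')=2, C('z')=4
L[0]='x': occ=0, LF[0]=C('x')+0=1+0=1
L[1]='z': occ=0, LF[1]=C('z')+0=4+0=4
L[2]='z': occ=1, LF[2]=C('z')+1=4+1=5
L[3]='$': occ=0, LF[3]=C('$')+0=0+0=0
L[4]='y': occ=0, LF[4]=C('y')+0=2+0=2
L[5]='z': occ=2, LF[5]=C('z')+2=4+2=6
L[6]='z': occ=3, LF[6]=C('z')+3=4+3=7
L[7]='y': occ=1, LF[7]=C('y')+1=2+1=3

Answer: 1 4 5 0 2 6 7 3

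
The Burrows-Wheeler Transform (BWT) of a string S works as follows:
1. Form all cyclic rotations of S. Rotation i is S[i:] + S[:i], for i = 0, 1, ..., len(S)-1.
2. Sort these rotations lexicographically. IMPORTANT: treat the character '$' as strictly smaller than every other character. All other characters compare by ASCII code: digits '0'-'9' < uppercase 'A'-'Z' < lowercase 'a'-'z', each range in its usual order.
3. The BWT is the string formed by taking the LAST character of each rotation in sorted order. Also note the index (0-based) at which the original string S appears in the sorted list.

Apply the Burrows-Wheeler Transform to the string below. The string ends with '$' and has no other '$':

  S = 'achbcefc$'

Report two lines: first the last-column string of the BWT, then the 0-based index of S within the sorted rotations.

Answer: c$hfbacec
1

Derivation:
All 9 rotations (rotation i = S[i:]+S[:i]):
  rot[0] = achbcefc$
  rot[1] = chbcefc$a
  rot[2] = hbcefc$ac
  rot[3] = bcefc$ach
  rot[4] = cefc$achb
  rot[5] = efc$achbc
  rot[6] = fc$achbce
  rot[7] = c$achbcef
  rot[8] = $achbcefc
Sorted (with $ < everything):
  sorted[0] = $achbcefc  (last char: 'c')
  sorted[1] = achbcefc$  (last char: '$')
  sorted[2] = bcefc$ach  (last char: 'h')
  sorted[3] = c$achbcef  (last char: 'f')
  sorted[4] = cefc$achb  (last char: 'b')
  sorted[5] = chbcefc$a  (last char: 'a')
  sorted[6] = efc$achbc  (last char: 'c')
  sorted[7] = fc$achbce  (last char: 'e')
  sorted[8] = hbcefc$ac  (last char: 'c')
Last column: c$hfbacec
Original string S is at sorted index 1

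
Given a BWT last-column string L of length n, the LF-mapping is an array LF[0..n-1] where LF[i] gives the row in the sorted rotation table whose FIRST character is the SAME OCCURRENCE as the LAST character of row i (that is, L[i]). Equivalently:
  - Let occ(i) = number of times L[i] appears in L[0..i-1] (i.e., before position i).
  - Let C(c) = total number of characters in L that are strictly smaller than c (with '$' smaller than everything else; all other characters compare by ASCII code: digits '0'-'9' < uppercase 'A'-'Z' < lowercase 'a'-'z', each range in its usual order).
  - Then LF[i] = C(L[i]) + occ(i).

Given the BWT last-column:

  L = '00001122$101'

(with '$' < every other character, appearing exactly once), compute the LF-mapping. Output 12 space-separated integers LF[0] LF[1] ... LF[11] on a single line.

Char counts: '$':1, '0':5, '1':4, '2':2
C (first-col start): C('$')=0, C('0')=1, C('1')=6, C('2')=10
L[0]='0': occ=0, LF[0]=C('0')+0=1+0=1
L[1]='0': occ=1, LF[1]=C('0')+1=1+1=2
L[2]='0': occ=2, LF[2]=C('0')+2=1+2=3
L[3]='0': occ=3, LF[3]=C('0')+3=1+3=4
L[4]='1': occ=0, LF[4]=C('1')+0=6+0=6
L[5]='1': occ=1, LF[5]=C('1')+1=6+1=7
L[6]='2': occ=0, LF[6]=C('2')+0=10+0=10
L[7]='2': occ=1, LF[7]=C('2')+1=10+1=11
L[8]='$': occ=0, LF[8]=C('$')+0=0+0=0
L[9]='1': occ=2, LF[9]=C('1')+2=6+2=8
L[10]='0': occ=4, LF[10]=C('0')+4=1+4=5
L[11]='1': occ=3, LF[11]=C('1')+3=6+3=9

Answer: 1 2 3 4 6 7 10 11 0 8 5 9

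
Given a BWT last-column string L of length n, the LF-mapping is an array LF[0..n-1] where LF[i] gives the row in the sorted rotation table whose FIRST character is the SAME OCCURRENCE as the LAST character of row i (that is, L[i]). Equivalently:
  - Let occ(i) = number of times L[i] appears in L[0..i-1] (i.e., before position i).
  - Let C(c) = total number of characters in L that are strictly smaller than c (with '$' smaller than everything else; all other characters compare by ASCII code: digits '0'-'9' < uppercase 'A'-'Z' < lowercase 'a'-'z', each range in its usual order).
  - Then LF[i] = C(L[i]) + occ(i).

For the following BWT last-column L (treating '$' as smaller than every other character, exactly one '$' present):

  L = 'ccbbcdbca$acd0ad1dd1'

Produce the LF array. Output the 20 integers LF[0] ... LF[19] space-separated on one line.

Answer: 10 11 7 8 12 15 9 13 4 0 5 14 16 1 6 17 2 18 19 3

Derivation:
Char counts: '$':1, '0':1, '1':2, 'a':3, 'b':3, 'c':5, 'd':5
C (first-col start): C('$')=0, C('0')=1, C('1')=2, C('a')=4, C('b')=7, C('c')=10, C('d')=15
L[0]='c': occ=0, LF[0]=C('c')+0=10+0=10
L[1]='c': occ=1, LF[1]=C('c')+1=10+1=11
L[2]='b': occ=0, LF[2]=C('b')+0=7+0=7
L[3]='b': occ=1, LF[3]=C('b')+1=7+1=8
L[4]='c': occ=2, LF[4]=C('c')+2=10+2=12
L[5]='d': occ=0, LF[5]=C('d')+0=15+0=15
L[6]='b': occ=2, LF[6]=C('b')+2=7+2=9
L[7]='c': occ=3, LF[7]=C('c')+3=10+3=13
L[8]='a': occ=0, LF[8]=C('a')+0=4+0=4
L[9]='$': occ=0, LF[9]=C('$')+0=0+0=0
L[10]='a': occ=1, LF[10]=C('a')+1=4+1=5
L[11]='c': occ=4, LF[11]=C('c')+4=10+4=14
L[12]='d': occ=1, LF[12]=C('d')+1=15+1=16
L[13]='0': occ=0, LF[13]=C('0')+0=1+0=1
L[14]='a': occ=2, LF[14]=C('a')+2=4+2=6
L[15]='d': occ=2, LF[15]=C('d')+2=15+2=17
L[16]='1': occ=0, LF[16]=C('1')+0=2+0=2
L[17]='d': occ=3, LF[17]=C('d')+3=15+3=18
L[18]='d': occ=4, LF[18]=C('d')+4=15+4=19
L[19]='1': occ=1, LF[19]=C('1')+1=2+1=3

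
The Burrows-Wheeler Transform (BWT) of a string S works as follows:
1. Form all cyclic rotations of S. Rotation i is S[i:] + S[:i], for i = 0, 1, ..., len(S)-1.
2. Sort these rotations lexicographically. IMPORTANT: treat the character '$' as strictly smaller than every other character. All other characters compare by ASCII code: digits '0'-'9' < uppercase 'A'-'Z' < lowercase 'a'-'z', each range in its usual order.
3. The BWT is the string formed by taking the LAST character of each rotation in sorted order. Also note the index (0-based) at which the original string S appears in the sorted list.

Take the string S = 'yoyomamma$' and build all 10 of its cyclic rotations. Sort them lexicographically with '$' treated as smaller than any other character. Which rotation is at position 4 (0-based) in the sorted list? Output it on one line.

Answer: mamma$yoyo

Derivation:
All 10 rotations (rotation i = S[i:]+S[:i]):
  rot[0] = yoyomamma$
  rot[1] = oyomamma$y
  rot[2] = yomamma$yo
  rot[3] = omamma$yoy
  rot[4] = mamma$yoyo
  rot[5] = amma$yoyom
  rot[6] = mma$yoyoma
  rot[7] = ma$yoyomam
  rot[8] = a$yoyomamm
  rot[9] = $yoyomamma
Sorted (with $ < everything):
  sorted[0] = $yoyomamma
  sorted[1] = a$yoyomamm
  sorted[2] = amma$yoyom
  sorted[3] = ma$yoyomam
  sorted[4] = mamma$yoyo
  sorted[5] = mma$yoyoma
  sorted[6] = omamma$yoy
  sorted[7] = oyomamma$y
  sorted[8] = yomamma$yo
  sorted[9] = yoyomamma$
sorted[4] = mamma$yoyo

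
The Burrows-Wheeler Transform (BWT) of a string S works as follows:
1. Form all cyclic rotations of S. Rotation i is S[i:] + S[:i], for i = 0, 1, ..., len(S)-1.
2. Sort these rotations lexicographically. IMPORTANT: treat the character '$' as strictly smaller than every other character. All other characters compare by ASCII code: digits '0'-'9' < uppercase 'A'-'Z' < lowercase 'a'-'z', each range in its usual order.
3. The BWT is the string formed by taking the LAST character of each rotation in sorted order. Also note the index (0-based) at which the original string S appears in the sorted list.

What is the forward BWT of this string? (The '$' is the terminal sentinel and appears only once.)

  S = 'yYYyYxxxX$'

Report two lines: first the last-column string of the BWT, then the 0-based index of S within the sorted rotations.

All 10 rotations (rotation i = S[i:]+S[:i]):
  rot[0] = yYYyYxxxX$
  rot[1] = YYyYxxxX$y
  rot[2] = YyYxxxX$yY
  rot[3] = yYxxxX$yYY
  rot[4] = YxxxX$yYYy
  rot[5] = xxxX$yYYyY
  rot[6] = xxX$yYYyYx
  rot[7] = xX$yYYyYxx
  rot[8] = X$yYYyYxxx
  rot[9] = $yYYyYxxxX
Sorted (with $ < everything):
  sorted[0] = $yYYyYxxxX  (last char: 'X')
  sorted[1] = X$yYYyYxxx  (last char: 'x')
  sorted[2] = YYyYxxxX$y  (last char: 'y')
  sorted[3] = YxxxX$yYYy  (last char: 'y')
  sorted[4] = YyYxxxX$yY  (last char: 'Y')
  sorted[5] = xX$yYYyYxx  (last char: 'x')
  sorted[6] = xxX$yYYyYx  (last char: 'x')
  sorted[7] = xxxX$yYYyY  (last char: 'Y')
  sorted[8] = yYYyYxxxX$  (last char: '$')
  sorted[9] = yYxxxX$yYY  (last char: 'Y')
Last column: XxyyYxxY$Y
Original string S is at sorted index 8

Answer: XxyyYxxY$Y
8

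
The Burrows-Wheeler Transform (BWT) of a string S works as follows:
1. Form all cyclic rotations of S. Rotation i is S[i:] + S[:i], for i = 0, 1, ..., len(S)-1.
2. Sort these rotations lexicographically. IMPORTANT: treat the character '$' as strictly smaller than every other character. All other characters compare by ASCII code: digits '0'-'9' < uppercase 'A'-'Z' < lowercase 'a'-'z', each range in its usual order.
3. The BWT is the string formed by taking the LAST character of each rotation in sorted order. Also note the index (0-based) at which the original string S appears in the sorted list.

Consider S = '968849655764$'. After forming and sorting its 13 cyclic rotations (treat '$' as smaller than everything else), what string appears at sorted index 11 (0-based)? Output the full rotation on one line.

Answer: 9655764$96884

Derivation:
All 13 rotations (rotation i = S[i:]+S[:i]):
  rot[0] = 968849655764$
  rot[1] = 68849655764$9
  rot[2] = 8849655764$96
  rot[3] = 849655764$968
  rot[4] = 49655764$9688
  rot[5] = 9655764$96884
  rot[6] = 655764$968849
  rot[7] = 55764$9688496
  rot[8] = 5764$96884965
  rot[9] = 764$968849655
  rot[10] = 64$9688496557
  rot[11] = 4$96884965576
  rot[12] = $968849655764
Sorted (with $ < everything):
  sorted[0] = $968849655764
  sorted[1] = 4$96884965576
  sorted[2] = 49655764$9688
  sorted[3] = 55764$9688496
  sorted[4] = 5764$96884965
  sorted[5] = 64$9688496557
  sorted[6] = 655764$968849
  sorted[7] = 68849655764$9
  sorted[8] = 764$968849655
  sorted[9] = 849655764$968
  sorted[10] = 8849655764$96
  sorted[11] = 9655764$96884
  sorted[12] = 968849655764$
sorted[11] = 9655764$96884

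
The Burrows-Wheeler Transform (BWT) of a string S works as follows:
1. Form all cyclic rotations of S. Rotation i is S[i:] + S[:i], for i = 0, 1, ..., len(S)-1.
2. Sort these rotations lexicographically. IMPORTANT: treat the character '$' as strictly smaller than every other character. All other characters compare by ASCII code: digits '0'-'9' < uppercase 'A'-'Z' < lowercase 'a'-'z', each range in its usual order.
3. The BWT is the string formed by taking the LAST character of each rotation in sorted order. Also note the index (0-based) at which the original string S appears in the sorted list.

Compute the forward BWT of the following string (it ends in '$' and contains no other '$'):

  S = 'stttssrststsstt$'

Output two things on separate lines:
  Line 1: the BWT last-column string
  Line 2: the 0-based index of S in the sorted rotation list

All 16 rotations (rotation i = S[i:]+S[:i]):
  rot[0] = stttssrststsstt$
  rot[1] = tttssrststsstt$s
  rot[2] = ttssrststsstt$st
  rot[3] = tssrststsstt$stt
  rot[4] = ssrststsstt$sttt
  rot[5] = srststsstt$sttts
  rot[6] = rststsstt$stttss
  rot[7] = ststsstt$stttssr
  rot[8] = tstsstt$stttssrs
  rot[9] = stsstt$stttssrst
  rot[10] = tsstt$stttssrsts
  rot[11] = sstt$stttssrstst
  rot[12] = stt$stttssrststs
  rot[13] = tt$stttssrststss
  rot[14] = t$stttssrststsst
  rot[15] = $stttssrststsstt
Sorted (with $ < everything):
  sorted[0] = $stttssrststsstt  (last char: 't')
  sorted[1] = rststsstt$stttss  (last char: 's')
  sorted[2] = srststsstt$sttts  (last char: 's')
  sorted[3] = ssrststsstt$sttt  (last char: 't')
  sorted[4] = sstt$stttssrstst  (last char: 't')
  sorted[5] = stsstt$stttssrst  (last char: 't')
  sorted[6] = ststsstt$stttssr  (last char: 'r')
  sorted[7] = stt$stttssrststs  (last char: 's')
  sorted[8] = stttssrststsstt$  (last char: '$')
  sorted[9] = t$stttssrststsst  (last char: 't')
  sorted[10] = tssrststsstt$stt  (last char: 't')
  sorted[11] = tsstt$stttssrsts  (last char: 's')
  sorted[12] = tstsstt$stttssrs  (last char: 's')
  sorted[13] = tt$stttssrststss  (last char: 's')
  sorted[14] = ttssrststsstt$st  (last char: 't')
  sorted[15] = tttssrststsstt$s  (last char: 's')
Last column: tsstttrs$ttsssts
Original string S is at sorted index 8

Answer: tsstttrs$ttsssts
8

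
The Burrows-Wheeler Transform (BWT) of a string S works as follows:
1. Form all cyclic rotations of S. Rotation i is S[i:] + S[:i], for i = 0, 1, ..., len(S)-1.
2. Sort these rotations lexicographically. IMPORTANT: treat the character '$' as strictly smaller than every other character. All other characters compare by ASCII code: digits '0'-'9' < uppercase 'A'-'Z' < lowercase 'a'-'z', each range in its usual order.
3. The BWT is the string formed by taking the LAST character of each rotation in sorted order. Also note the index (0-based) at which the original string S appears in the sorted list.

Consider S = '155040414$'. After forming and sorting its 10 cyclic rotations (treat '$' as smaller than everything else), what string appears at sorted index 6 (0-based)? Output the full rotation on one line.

Answer: 40414$1550

Derivation:
All 10 rotations (rotation i = S[i:]+S[:i]):
  rot[0] = 155040414$
  rot[1] = 55040414$1
  rot[2] = 5040414$15
  rot[3] = 040414$155
  rot[4] = 40414$1550
  rot[5] = 0414$15504
  rot[6] = 414$155040
  rot[7] = 14$1550404
  rot[8] = 4$15504041
  rot[9] = $155040414
Sorted (with $ < everything):
  sorted[0] = $155040414
  sorted[1] = 040414$155
  sorted[2] = 0414$15504
  sorted[3] = 14$1550404
  sorted[4] = 155040414$
  sorted[5] = 4$15504041
  sorted[6] = 40414$1550
  sorted[7] = 414$155040
  sorted[8] = 5040414$15
  sorted[9] = 55040414$1
sorted[6] = 40414$1550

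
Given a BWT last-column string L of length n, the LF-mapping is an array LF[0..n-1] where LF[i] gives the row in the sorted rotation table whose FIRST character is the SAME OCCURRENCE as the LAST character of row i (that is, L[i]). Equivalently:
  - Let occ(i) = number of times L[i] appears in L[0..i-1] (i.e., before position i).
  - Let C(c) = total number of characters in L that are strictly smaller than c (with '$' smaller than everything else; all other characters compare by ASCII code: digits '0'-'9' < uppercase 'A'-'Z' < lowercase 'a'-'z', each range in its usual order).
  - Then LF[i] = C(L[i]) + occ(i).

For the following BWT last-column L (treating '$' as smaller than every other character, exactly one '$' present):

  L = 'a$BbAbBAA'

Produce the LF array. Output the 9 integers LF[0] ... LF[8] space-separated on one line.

Answer: 6 0 4 7 1 8 5 2 3

Derivation:
Char counts: '$':1, 'A':3, 'B':2, 'a':1, 'b':2
C (first-col start): C('$')=0, C('A')=1, C('B')=4, C('a')=6, C('b')=7
L[0]='a': occ=0, LF[0]=C('a')+0=6+0=6
L[1]='$': occ=0, LF[1]=C('$')+0=0+0=0
L[2]='B': occ=0, LF[2]=C('B')+0=4+0=4
L[3]='b': occ=0, LF[3]=C('b')+0=7+0=7
L[4]='A': occ=0, LF[4]=C('A')+0=1+0=1
L[5]='b': occ=1, LF[5]=C('b')+1=7+1=8
L[6]='B': occ=1, LF[6]=C('B')+1=4+1=5
L[7]='A': occ=1, LF[7]=C('A')+1=1+1=2
L[8]='A': occ=2, LF[8]=C('A')+2=1+2=3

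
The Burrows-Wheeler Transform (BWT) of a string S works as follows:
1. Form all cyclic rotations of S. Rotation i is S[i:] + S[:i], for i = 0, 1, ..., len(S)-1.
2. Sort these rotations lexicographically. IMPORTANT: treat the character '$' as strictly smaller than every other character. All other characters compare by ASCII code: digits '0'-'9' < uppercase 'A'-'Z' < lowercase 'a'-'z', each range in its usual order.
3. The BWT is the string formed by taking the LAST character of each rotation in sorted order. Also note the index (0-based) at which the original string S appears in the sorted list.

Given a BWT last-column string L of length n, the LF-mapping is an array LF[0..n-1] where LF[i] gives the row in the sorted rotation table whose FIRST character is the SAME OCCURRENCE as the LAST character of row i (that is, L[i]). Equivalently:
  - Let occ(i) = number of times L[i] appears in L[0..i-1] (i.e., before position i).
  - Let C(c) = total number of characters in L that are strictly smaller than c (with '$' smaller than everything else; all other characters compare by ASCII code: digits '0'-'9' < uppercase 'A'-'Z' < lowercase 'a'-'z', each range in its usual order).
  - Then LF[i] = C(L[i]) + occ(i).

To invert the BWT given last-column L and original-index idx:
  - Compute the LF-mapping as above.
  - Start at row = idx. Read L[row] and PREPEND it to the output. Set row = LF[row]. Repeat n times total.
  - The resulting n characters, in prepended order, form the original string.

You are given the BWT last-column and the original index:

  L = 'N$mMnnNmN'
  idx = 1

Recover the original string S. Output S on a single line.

Answer: MNmnNnmN$

Derivation:
LF mapping: 2 0 5 1 7 8 3 6 4
Walk LF starting at row 1, prepending L[row]:
  step 1: row=1, L[1]='$', prepend. Next row=LF[1]=0
  step 2: row=0, L[0]='N', prepend. Next row=LF[0]=2
  step 3: row=2, L[2]='m', prepend. Next row=LF[2]=5
  step 4: row=5, L[5]='n', prepend. Next row=LF[5]=8
  step 5: row=8, L[8]='N', prepend. Next row=LF[8]=4
  step 6: row=4, L[4]='n', prepend. Next row=LF[4]=7
  step 7: row=7, L[7]='m', prepend. Next row=LF[7]=6
  step 8: row=6, L[6]='N', prepend. Next row=LF[6]=3
  step 9: row=3, L[3]='M', prepend. Next row=LF[3]=1
Reversed output: MNmnNnmN$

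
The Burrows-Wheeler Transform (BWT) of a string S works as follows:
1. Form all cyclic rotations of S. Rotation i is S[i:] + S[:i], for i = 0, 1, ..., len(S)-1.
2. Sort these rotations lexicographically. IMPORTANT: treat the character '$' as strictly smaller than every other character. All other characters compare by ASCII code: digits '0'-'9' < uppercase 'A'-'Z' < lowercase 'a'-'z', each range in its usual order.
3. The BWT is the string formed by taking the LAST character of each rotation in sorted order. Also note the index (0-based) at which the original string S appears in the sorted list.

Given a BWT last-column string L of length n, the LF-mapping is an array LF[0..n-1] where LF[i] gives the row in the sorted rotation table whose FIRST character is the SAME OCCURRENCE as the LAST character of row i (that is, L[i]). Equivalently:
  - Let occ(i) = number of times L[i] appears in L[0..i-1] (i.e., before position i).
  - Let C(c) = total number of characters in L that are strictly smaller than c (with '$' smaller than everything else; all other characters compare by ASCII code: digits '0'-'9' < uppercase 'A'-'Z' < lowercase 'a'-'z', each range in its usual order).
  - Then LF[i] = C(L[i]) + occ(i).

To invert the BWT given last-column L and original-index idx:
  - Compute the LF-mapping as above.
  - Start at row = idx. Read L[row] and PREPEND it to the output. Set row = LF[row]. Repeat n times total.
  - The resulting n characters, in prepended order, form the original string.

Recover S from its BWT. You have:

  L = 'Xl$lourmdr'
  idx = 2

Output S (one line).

Answer: drumrollX$

Derivation:
LF mapping: 1 3 0 4 6 9 7 5 2 8
Walk LF starting at row 2, prepending L[row]:
  step 1: row=2, L[2]='$', prepend. Next row=LF[2]=0
  step 2: row=0, L[0]='X', prepend. Next row=LF[0]=1
  step 3: row=1, L[1]='l', prepend. Next row=LF[1]=3
  step 4: row=3, L[3]='l', prepend. Next row=LF[3]=4
  step 5: row=4, L[4]='o', prepend. Next row=LF[4]=6
  step 6: row=6, L[6]='r', prepend. Next row=LF[6]=7
  step 7: row=7, L[7]='m', prepend. Next row=LF[7]=5
  step 8: row=5, L[5]='u', prepend. Next row=LF[5]=9
  step 9: row=9, L[9]='r', prepend. Next row=LF[9]=8
  step 10: row=8, L[8]='d', prepend. Next row=LF[8]=2
Reversed output: drumrollX$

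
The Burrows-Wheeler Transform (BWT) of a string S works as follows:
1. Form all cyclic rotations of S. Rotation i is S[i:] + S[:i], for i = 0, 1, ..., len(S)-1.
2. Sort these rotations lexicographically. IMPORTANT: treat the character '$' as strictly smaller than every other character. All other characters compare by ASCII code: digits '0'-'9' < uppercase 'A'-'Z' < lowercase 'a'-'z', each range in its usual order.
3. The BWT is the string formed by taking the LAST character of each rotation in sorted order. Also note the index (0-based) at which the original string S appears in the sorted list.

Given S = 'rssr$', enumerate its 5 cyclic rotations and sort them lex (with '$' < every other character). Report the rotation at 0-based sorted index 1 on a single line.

Answer: r$rss

Derivation:
All 5 rotations (rotation i = S[i:]+S[:i]):
  rot[0] = rssr$
  rot[1] = ssr$r
  rot[2] = sr$rs
  rot[3] = r$rss
  rot[4] = $rssr
Sorted (with $ < everything):
  sorted[0] = $rssr
  sorted[1] = r$rss
  sorted[2] = rssr$
  sorted[3] = sr$rs
  sorted[4] = ssr$r
sorted[1] = r$rss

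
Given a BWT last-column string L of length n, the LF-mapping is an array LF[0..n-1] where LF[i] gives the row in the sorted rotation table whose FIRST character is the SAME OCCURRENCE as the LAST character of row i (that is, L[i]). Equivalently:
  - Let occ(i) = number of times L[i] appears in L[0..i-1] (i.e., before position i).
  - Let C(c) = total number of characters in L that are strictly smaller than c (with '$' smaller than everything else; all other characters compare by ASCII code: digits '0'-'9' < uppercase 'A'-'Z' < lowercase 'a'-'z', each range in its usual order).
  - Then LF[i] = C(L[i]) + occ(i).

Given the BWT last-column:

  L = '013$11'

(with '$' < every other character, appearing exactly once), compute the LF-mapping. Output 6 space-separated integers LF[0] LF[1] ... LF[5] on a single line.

Answer: 1 2 5 0 3 4

Derivation:
Char counts: '$':1, '0':1, '1':3, '3':1
C (first-col start): C('$')=0, C('0')=1, C('1')=2, C('3')=5
L[0]='0': occ=0, LF[0]=C('0')+0=1+0=1
L[1]='1': occ=0, LF[1]=C('1')+0=2+0=2
L[2]='3': occ=0, LF[2]=C('3')+0=5+0=5
L[3]='$': occ=0, LF[3]=C('$')+0=0+0=0
L[4]='1': occ=1, LF[4]=C('1')+1=2+1=3
L[5]='1': occ=2, LF[5]=C('1')+2=2+2=4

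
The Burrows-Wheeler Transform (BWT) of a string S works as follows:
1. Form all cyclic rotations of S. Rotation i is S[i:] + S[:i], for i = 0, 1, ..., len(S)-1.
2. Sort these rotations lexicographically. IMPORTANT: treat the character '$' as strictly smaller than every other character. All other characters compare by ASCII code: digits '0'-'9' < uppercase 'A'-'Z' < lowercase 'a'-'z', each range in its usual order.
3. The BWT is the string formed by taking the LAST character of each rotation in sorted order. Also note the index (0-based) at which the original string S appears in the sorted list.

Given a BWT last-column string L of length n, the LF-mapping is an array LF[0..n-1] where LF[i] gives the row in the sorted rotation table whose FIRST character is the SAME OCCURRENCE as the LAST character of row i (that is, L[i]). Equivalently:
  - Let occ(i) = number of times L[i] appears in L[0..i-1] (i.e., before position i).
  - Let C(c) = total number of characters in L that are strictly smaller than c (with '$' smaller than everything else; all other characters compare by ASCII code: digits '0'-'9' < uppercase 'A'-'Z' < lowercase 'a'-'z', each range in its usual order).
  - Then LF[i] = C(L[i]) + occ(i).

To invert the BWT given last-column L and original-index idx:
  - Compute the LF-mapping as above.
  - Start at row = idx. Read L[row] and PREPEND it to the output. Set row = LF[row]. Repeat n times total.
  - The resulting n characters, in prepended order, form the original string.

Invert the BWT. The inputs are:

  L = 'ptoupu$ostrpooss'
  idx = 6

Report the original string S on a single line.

Answer: potsrsuotoopsup$

Derivation:
LF mapping: 5 12 1 14 6 15 0 2 9 13 8 7 3 4 10 11
Walk LF starting at row 6, prepending L[row]:
  step 1: row=6, L[6]='$', prepend. Next row=LF[6]=0
  step 2: row=0, L[0]='p', prepend. Next row=LF[0]=5
  step 3: row=5, L[5]='u', prepend. Next row=LF[5]=15
  step 4: row=15, L[15]='s', prepend. Next row=LF[15]=11
  step 5: row=11, L[11]='p', prepend. Next row=LF[11]=7
  step 6: row=7, L[7]='o', prepend. Next row=LF[7]=2
  step 7: row=2, L[2]='o', prepend. Next row=LF[2]=1
  step 8: row=1, L[1]='t', prepend. Next row=LF[1]=12
  step 9: row=12, L[12]='o', prepend. Next row=LF[12]=3
  step 10: row=3, L[3]='u', prepend. Next row=LF[3]=14
  step 11: row=14, L[14]='s', prepend. Next row=LF[14]=10
  step 12: row=10, L[10]='r', prepend. Next row=LF[10]=8
  step 13: row=8, L[8]='s', prepend. Next row=LF[8]=9
  step 14: row=9, L[9]='t', prepend. Next row=LF[9]=13
  step 15: row=13, L[13]='o', prepend. Next row=LF[13]=4
  step 16: row=4, L[4]='p', prepend. Next row=LF[4]=6
Reversed output: potsrsuotoopsup$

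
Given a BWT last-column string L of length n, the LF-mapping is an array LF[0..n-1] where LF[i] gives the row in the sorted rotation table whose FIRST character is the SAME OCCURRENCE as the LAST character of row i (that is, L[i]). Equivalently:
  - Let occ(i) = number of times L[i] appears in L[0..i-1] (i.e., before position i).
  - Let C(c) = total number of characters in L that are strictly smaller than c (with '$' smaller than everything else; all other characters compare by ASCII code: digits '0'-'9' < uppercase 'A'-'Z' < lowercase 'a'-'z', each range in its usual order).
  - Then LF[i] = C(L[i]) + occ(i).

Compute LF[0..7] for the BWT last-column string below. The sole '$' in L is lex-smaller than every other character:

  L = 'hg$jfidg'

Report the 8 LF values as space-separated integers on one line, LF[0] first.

Char counts: '$':1, 'd':1, 'f':1, 'g':2, 'h':1, 'i':1, 'j':1
C (first-col start): C('$')=0, C('d')=1, C('f')=2, C('g')=3, C('h')=5, C('i')=6, C('j')=7
L[0]='h': occ=0, LF[0]=C('h')+0=5+0=5
L[1]='g': occ=0, LF[1]=C('g')+0=3+0=3
L[2]='$': occ=0, LF[2]=C('$')+0=0+0=0
L[3]='j': occ=0, LF[3]=C('j')+0=7+0=7
L[4]='f': occ=0, LF[4]=C('f')+0=2+0=2
L[5]='i': occ=0, LF[5]=C('i')+0=6+0=6
L[6]='d': occ=0, LF[6]=C('d')+0=1+0=1
L[7]='g': occ=1, LF[7]=C('g')+1=3+1=4

Answer: 5 3 0 7 2 6 1 4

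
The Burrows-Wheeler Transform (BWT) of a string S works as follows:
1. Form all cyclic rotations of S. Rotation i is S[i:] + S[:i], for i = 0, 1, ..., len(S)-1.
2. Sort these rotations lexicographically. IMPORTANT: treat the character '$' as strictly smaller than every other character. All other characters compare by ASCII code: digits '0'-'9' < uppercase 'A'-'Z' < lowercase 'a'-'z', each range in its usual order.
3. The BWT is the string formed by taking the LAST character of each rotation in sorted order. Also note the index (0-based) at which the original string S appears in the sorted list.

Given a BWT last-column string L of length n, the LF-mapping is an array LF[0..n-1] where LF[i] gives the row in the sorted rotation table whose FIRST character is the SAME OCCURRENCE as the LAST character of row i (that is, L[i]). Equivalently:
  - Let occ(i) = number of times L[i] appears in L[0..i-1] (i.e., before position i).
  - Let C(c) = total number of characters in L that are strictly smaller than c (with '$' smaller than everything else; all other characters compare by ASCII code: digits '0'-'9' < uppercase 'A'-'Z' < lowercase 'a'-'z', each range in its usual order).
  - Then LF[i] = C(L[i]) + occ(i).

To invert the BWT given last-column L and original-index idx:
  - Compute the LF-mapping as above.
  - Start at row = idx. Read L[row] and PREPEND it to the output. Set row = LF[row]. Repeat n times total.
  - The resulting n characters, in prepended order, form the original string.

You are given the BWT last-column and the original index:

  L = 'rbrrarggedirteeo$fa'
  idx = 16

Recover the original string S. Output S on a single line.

Answer: refrigeratorbadger$

Derivation:
LF mapping: 13 3 14 15 1 16 9 10 5 4 11 17 18 6 7 12 0 8 2
Walk LF starting at row 16, prepending L[row]:
  step 1: row=16, L[16]='$', prepend. Next row=LF[16]=0
  step 2: row=0, L[0]='r', prepend. Next row=LF[0]=13
  step 3: row=13, L[13]='e', prepend. Next row=LF[13]=6
  step 4: row=6, L[6]='g', prepend. Next row=LF[6]=9
  step 5: row=9, L[9]='d', prepend. Next row=LF[9]=4
  step 6: row=4, L[4]='a', prepend. Next row=LF[4]=1
  step 7: row=1, L[1]='b', prepend. Next row=LF[1]=3
  step 8: row=3, L[3]='r', prepend. Next row=LF[3]=15
  step 9: row=15, L[15]='o', prepend. Next row=LF[15]=12
  step 10: row=12, L[12]='t', prepend. Next row=LF[12]=18
  step 11: row=18, L[18]='a', prepend. Next row=LF[18]=2
  step 12: row=2, L[2]='r', prepend. Next row=LF[2]=14
  step 13: row=14, L[14]='e', prepend. Next row=LF[14]=7
  step 14: row=7, L[7]='g', prepend. Next row=LF[7]=10
  step 15: row=10, L[10]='i', prepend. Next row=LF[10]=11
  step 16: row=11, L[11]='r', prepend. Next row=LF[11]=17
  step 17: row=17, L[17]='f', prepend. Next row=LF[17]=8
  step 18: row=8, L[8]='e', prepend. Next row=LF[8]=5
  step 19: row=5, L[5]='r', prepend. Next row=LF[5]=16
Reversed output: refrigeratorbadger$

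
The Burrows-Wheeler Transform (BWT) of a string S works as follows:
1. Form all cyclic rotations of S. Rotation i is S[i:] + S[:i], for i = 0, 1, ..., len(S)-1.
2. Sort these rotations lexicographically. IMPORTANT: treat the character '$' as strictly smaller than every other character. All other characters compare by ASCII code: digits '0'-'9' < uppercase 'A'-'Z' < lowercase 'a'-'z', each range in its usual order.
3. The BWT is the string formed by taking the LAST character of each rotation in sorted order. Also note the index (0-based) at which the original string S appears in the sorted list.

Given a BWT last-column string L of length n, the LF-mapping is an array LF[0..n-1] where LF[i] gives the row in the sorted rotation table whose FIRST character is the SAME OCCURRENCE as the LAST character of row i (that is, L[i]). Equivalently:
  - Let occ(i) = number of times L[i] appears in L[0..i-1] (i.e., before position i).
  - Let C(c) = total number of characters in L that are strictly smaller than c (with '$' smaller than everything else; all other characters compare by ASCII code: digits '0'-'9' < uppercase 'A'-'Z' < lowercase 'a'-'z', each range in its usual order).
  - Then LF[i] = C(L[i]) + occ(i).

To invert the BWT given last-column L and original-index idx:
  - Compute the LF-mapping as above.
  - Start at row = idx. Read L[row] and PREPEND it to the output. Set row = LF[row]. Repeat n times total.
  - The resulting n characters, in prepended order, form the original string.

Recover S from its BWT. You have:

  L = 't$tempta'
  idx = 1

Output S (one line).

Answer: attempt$

Derivation:
LF mapping: 5 0 6 2 3 4 7 1
Walk LF starting at row 1, prepending L[row]:
  step 1: row=1, L[1]='$', prepend. Next row=LF[1]=0
  step 2: row=0, L[0]='t', prepend. Next row=LF[0]=5
  step 3: row=5, L[5]='p', prepend. Next row=LF[5]=4
  step 4: row=4, L[4]='m', prepend. Next row=LF[4]=3
  step 5: row=3, L[3]='e', prepend. Next row=LF[3]=2
  step 6: row=2, L[2]='t', prepend. Next row=LF[2]=6
  step 7: row=6, L[6]='t', prepend. Next row=LF[6]=7
  step 8: row=7, L[7]='a', prepend. Next row=LF[7]=1
Reversed output: attempt$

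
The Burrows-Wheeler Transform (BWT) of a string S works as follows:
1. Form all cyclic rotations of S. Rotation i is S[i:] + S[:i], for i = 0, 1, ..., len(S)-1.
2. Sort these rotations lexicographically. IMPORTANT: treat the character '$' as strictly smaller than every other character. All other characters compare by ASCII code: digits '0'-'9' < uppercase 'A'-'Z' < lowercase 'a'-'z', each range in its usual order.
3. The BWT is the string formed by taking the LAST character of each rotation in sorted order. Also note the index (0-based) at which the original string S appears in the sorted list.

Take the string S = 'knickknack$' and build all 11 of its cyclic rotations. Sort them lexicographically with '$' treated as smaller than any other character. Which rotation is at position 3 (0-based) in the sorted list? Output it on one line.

All 11 rotations (rotation i = S[i:]+S[:i]):
  rot[0] = knickknack$
  rot[1] = nickknack$k
  rot[2] = ickknack$kn
  rot[3] = ckknack$kni
  rot[4] = kknack$knic
  rot[5] = knack$knick
  rot[6] = nack$knickk
  rot[7] = ack$knickkn
  rot[8] = ck$knickkna
  rot[9] = k$knickknac
  rot[10] = $knickknack
Sorted (with $ < everything):
  sorted[0] = $knickknack
  sorted[1] = ack$knickkn
  sorted[2] = ck$knickkna
  sorted[3] = ckknack$kni
  sorted[4] = ickknack$kn
  sorted[5] = k$knickknac
  sorted[6] = kknack$knic
  sorted[7] = knack$knick
  sorted[8] = knickknack$
  sorted[9] = nack$knickk
  sorted[10] = nickknack$k
sorted[3] = ckknack$kni

Answer: ckknack$kni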